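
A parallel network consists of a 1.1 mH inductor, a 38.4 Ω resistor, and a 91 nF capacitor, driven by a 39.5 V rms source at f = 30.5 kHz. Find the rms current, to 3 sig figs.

1.14 A

ω = 2πf = 191600 rad/s
X_L = ωL = 211 Ω
X_C = 1/(ωC) = 57.3 Ω
Parallel: admittances add. Y = 1/R + 1/(jωL) + jωC
Y = (0.0260 + j0.0127) S
|Y| = 0.0290 S → |Z| = 1/|Y| = 34.5 Ω, ∠Z = −∠Y = -26.0°
I = V/|Z| = 39.5/34.5 = 1.14 A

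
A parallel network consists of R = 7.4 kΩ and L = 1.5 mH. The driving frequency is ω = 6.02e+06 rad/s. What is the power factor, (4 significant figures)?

0.7735

X_L = ωL = 9030 Ω
Parallel: admittances add. Y = 1/R + 1/(jωL)
Y = (0.0001351 − j0.0001107) S
|Y| = 0.0001747 S → |Z| = 1/|Y| = 5724 Ω, ∠Z = −∠Y = 39.33°
cos φ = cos(39.33°) = 0.7735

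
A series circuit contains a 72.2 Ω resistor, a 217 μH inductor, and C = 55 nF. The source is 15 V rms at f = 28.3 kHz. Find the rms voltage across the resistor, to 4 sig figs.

11.25 V

ω = 2πf = 177800 rad/s
X_L = ωL = 38.59 Ω
X_C = 1/(ωC) = 102.3 Ω
Net reactance X = X_L − X_C = -63.67 Ω
Z = 72.20 − j63.67 Ω
|Z| = √(72.20² + 63.67²) = 96.26 Ω
I = V/|Z| = 155.8 mA
V_R = I·|Z_R| = 0.1558 × 72.20 = 11.25 V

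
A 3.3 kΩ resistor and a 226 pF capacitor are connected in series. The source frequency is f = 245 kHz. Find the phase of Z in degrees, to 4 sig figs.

ω = 2πf = 1.539e+06 rad/s
X_C = 1/(ωC) = 2874 Ω
Z = 3300 − j2874 Ω
|Z| = √(3300² + 2874²) = 4376 Ω
∠Z = arctan(-2874/3300) = -41.06°

-41.06°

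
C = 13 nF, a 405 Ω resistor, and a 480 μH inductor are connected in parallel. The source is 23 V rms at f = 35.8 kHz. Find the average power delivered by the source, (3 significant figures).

ω = 2πf = 224900 rad/s
X_L = ωL = 108 Ω
X_C = 1/(ωC) = 342 Ω
Parallel: admittances add. Y = 1/R + 1/(jωL) + jωC
Y = (0.00247 − j0.00634) S
|Y| = 0.00680 S → |Z| = 1/|Y| = 147 Ω, ∠Z = −∠Y = 68.7°
I = V/|Z| = 156 mA
P = VI cos φ = 23 × 0.156 × cos(68.7°) = 1.31 W

1.31 W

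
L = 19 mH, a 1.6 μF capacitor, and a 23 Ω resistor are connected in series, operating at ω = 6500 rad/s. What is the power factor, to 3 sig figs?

0.644

X_L = ωL = 124 Ω
X_C = 1/(ωC) = 96.2 Ω
Net reactance X = X_L − X_C = 27.3 Ω
Z = 23.0 + j27.3 Ω
|Z| = √(23.0² + 27.3²) = 35.7 Ω
∠Z = arctan(27.3/23.0) = 49.9°
cos φ = cos(49.9°) = 0.644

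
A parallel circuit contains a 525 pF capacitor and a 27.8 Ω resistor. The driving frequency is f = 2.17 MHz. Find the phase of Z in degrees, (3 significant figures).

ω = 2πf = 1.363e+07 rad/s
X_C = 1/(ωC) = 140 Ω
Parallel: admittances add. Y = 1/R + jωC
Y = (0.0360 + j0.00716) S
|Y| = 0.0367 S → |Z| = 1/|Y| = 27.3 Ω, ∠Z = −∠Y = -11.3°

-11.3°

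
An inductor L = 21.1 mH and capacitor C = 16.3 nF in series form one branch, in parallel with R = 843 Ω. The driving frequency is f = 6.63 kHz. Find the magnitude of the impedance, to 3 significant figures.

ω = 2πf = 41660 rad/s
X_L = ωL = 879 Ω
X_C = 1/(ωC) = 1470 Ω
Branch 1: Z₁ = R = 843 Ω
Branch 2 (series LC): Z₂ = j(X_L − X_C) = −j594 Ω
Parallel: Z = Z₁Z₂/(Z₁+Z₂), |Z| = 485 Ω, ∠Z = -54.8°

485 Ω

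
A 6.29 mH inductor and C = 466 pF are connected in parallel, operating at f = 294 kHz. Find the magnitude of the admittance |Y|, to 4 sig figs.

774.8 μS

ω = 2πf = 1.847e+06 rad/s
X_L = ωL = 11620 Ω
X_C = 1/(ωC) = 1162 Ω
Parallel: admittances add. Y = 1/(jωL) + jωC
Y = (0 + j0.0007748) S
|Y| = 0.0007748 S → |Z| = 1/|Y| = 1291 Ω, ∠Z = −∠Y = -90.00°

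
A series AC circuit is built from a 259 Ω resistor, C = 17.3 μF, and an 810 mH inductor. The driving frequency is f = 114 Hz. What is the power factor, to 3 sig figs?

ω = 2πf = 716.3 rad/s
X_L = ωL = 580 Ω
X_C = 1/(ωC) = 80.7 Ω
Net reactance X = X_L − X_C = 499 Ω
Z = 259 + j499 Ω
|Z| = √(259² + 499²) = 563 Ω
∠Z = arctan(499/259) = 62.6°
cos φ = cos(62.6°) = 0.460

0.460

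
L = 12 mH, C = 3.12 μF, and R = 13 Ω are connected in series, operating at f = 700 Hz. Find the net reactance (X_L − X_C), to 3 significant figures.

ω = 2πf = 4398 rad/s
X_L = ωL = 52.8 Ω
X_C = 1/(ωC) = 72.9 Ω
X = 52.8 − 72.9 = -20.1 Ω

-20.1 Ω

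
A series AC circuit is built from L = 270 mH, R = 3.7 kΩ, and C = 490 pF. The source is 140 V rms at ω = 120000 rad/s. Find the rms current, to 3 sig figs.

X_L = ωL = 32400 Ω
X_C = 1/(ωC) = 17000 Ω
Net reactance X = X_L − X_C = 15400 Ω
Z = 3700 + j15400 Ω
|Z| = √(3700² + 15400²) = 15800 Ω
I = V/|Z| = 140/15800 = 8.84 mA

8.84 mA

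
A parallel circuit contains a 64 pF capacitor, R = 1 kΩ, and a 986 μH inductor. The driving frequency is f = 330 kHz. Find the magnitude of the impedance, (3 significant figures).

942 Ω

ω = 2πf = 2.073e+06 rad/s
X_L = ωL = 2040 Ω
X_C = 1/(ωC) = 7540 Ω
Parallel: admittances add. Y = 1/R + 1/(jωL) + jωC
Y = (0.00100 − j0.000356) S
|Y| = 0.00106 S → |Z| = 1/|Y| = 942 Ω, ∠Z = −∠Y = 19.6°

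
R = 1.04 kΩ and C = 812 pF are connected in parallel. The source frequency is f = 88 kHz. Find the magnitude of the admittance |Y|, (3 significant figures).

ω = 2πf = 552900 rad/s
X_C = 1/(ωC) = 2230 Ω
Parallel: admittances add. Y = 1/R + jωC
Y = (0.000962 + j0.000449) S
|Y| = 0.00106 S → |Z| = 1/|Y| = 942 Ω, ∠Z = −∠Y = -25.0°

1.06 mS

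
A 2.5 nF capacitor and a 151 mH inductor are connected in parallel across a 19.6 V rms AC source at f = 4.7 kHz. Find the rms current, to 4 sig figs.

2.948 mA

ω = 2πf = 29530 rad/s
X_L = ωL = 4459 Ω
X_C = 1/(ωC) = 13550 Ω
Parallel: admittances add. Y = 1/(jωL) + jωC
Y = (0 − j0.0001504) S
|Y| = 0.0001504 S → |Z| = 1/|Y| = 6648 Ω, ∠Z = −∠Y = 90.00°
I = V/|Z| = 19.6/6648 = 2.948 mA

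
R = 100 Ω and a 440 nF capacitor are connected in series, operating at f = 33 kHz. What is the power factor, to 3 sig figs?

ω = 2πf = 207300 rad/s
X_C = 1/(ωC) = 11.0 Ω
Z = 100 − j11.0 Ω
|Z| = √(100² + 11.0²) = 101 Ω
∠Z = arctan(-11.0/100) = -6.26°
cos φ = cos(-6.26°) = 0.994

0.994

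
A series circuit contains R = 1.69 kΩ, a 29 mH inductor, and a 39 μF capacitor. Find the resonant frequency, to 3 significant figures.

150 Hz

ω₀ = 1/√(LC) = 1/√(0.029 × 3.9e-05) = 940.3 rad/s
f₀ = ω₀/(2π) = 150 Hz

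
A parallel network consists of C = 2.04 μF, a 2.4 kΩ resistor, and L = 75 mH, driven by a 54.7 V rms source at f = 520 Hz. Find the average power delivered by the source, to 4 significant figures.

ω = 2πf = 3267 rad/s
X_L = ωL = 245.0 Ω
X_C = 1/(ωC) = 150.0 Ω
Parallel: admittances add. Y = 1/R + 1/(jωL) + jωC
Y = (0.0004167 + j0.002584) S
|Y| = 0.002618 S → |Z| = 1/|Y| = 382.0 Ω, ∠Z = −∠Y = -80.84°
I = V/|Z| = 143.2 mA
P = VI cos φ = 54.7 × 0.1432 × cos(-80.84°) = 1.247 W

1.247 W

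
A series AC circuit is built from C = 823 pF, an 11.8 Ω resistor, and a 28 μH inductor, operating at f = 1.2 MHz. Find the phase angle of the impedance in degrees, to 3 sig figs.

ω = 2πf = 7.54e+06 rad/s
X_L = ωL = 211 Ω
X_C = 1/(ωC) = 161 Ω
Net reactance X = X_L − X_C = 50.0 Ω
Z = 11.8 + j50.0 Ω
|Z| = √(11.8² + 50.0²) = 51.3 Ω
∠Z = arctan(50.0/11.8) = 76.7°

76.7°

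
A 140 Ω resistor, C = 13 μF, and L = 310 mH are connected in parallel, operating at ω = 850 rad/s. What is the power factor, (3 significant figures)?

X_L = ωL = 264 Ω
X_C = 1/(ωC) = 90.5 Ω
Parallel: admittances add. Y = 1/R + 1/(jωL) + jωC
Y = (0.00714 + j0.00725) S
|Y| = 0.0102 S → |Z| = 1/|Y| = 98.2 Ω, ∠Z = −∠Y = -45.4°
cos φ = cos(-45.4°) = 0.702

0.702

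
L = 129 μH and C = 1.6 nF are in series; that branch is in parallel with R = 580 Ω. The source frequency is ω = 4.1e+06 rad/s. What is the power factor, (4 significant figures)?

0.5444

X_L = ωL = 528.9 Ω
X_C = 1/(ωC) = 152.4 Ω
Branch 1: Z₁ = R = 580.0 Ω
Branch 2 (series LC): Z₂ = j(X_L − X_C) = j376.5 Ω
Parallel: Z = Z₁Z₂/(Z₁+Z₂), |Z| = 315.8 Ω, ∠Z = 57.01°
cos φ = cos(57.01°) = 0.5444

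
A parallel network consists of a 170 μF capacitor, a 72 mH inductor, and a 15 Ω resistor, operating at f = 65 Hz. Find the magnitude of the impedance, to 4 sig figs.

ω = 2πf = 408.4 rad/s
X_L = ωL = 29.41 Ω
X_C = 1/(ωC) = 14.40 Ω
Parallel: admittances add. Y = 1/R + 1/(jωL) + jωC
Y = (0.06667 + j0.03542) S
|Y| = 0.07549 S → |Z| = 1/|Y| = 13.25 Ω, ∠Z = −∠Y = -27.98°

13.25 Ω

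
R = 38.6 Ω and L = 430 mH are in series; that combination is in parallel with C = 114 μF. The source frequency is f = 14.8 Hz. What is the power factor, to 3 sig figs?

ω = 2πf = 92.99 rad/s
X_L = ωL = 40.0 Ω
X_C = 1/(ωC) = 94.3 Ω
Branch 1 (R+jX_L): Z₁ = 38.6 + j40.0 Ω, |Z₁| = 55.6 Ω
Branch 2 (−jX_C): Z₂ = −j94.3 Ω
Parallel: Z = Z₁Z₂/(Z₁+Z₂), |Z| = 78.7 Ω, ∠Z = 10.6°
cos φ = cos(10.6°) = 0.983

0.983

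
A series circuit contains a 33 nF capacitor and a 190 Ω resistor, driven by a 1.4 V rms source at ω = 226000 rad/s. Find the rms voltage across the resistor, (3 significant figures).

X_C = 1/(ωC) = 134 Ω
Z = 190 − j134 Ω
|Z| = √(190² + 134²) = 233 Ω
I = V/|Z| = 6.02 mA
V_R = I·|Z_R| = 0.00602 × 190 = 1.14 V

1.14 V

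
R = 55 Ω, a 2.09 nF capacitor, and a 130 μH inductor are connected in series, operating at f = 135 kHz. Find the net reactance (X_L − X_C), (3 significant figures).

-454 Ω

ω = 2πf = 848200 rad/s
X_L = ωL = 110 Ω
X_C = 1/(ωC) = 564 Ω
X = 110 − 564 = -454 Ω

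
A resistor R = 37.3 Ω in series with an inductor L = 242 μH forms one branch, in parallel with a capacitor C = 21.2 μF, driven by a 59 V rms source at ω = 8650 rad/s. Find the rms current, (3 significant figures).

10.8 A

X_L = ωL = 2.09 Ω
X_C = 1/(ωC) = 5.45 Ω
Branch 1 (R+jX_L): Z₁ = 37.3 + j2.09 Ω, |Z₁| = 37.4 Ω
Branch 2 (−jX_C): Z₂ = −j5.45 Ω
Parallel: Z = Z₁Z₂/(Z₁+Z₂), |Z| = 5.44 Ω, ∠Z = -81.6°
I = V/|Z| = 59/5.44 = 10.8 A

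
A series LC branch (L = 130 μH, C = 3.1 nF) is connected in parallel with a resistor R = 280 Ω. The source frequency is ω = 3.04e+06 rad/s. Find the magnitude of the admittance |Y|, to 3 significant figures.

X_L = ωL = 395 Ω
X_C = 1/(ωC) = 106 Ω
Branch 1: Z₁ = R = 280 Ω
Branch 2 (series LC): Z₂ = j(X_L − X_C) = j289 Ω
Parallel: Z = Z₁Z₂/(Z₁+Z₂), |Z| = 201 Ω, ∠Z = 44.1°
|Y| = 1/|Z| = 4.97 mS

4.97 mS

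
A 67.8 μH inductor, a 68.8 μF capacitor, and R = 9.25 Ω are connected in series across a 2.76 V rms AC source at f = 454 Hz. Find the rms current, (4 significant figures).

263.6 mA

ω = 2πf = 2853 rad/s
X_L = ωL = 0.1934 Ω
X_C = 1/(ωC) = 5.095 Ω
Net reactance X = X_L − X_C = -4.902 Ω
Z = 9.250 − j4.902 Ω
|Z| = √(9.250² + 4.902²) = 10.47 Ω
I = V/|Z| = 2.76/10.47 = 263.6 mA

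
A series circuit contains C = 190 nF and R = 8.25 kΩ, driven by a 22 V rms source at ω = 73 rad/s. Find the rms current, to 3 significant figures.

X_C = 1/(ωC) = 72100 Ω
Z = 8250 − j72100 Ω
|Z| = √(8250² + 72100²) = 72600 Ω
I = V/|Z| = 22/72600 = 303 μA

303 μA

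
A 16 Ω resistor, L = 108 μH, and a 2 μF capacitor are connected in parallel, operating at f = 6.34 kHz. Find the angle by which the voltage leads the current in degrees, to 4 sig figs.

ω = 2πf = 39840 rad/s
X_L = ωL = 4.302 Ω
X_C = 1/(ωC) = 12.55 Ω
Parallel: admittances add. Y = 1/R + 1/(jωL) + jωC
Y = (0.06250 − j0.1528) S
|Y| = 0.1651 S → |Z| = 1/|Y| = 6.058 Ω, ∠Z = −∠Y = 67.75°

67.75°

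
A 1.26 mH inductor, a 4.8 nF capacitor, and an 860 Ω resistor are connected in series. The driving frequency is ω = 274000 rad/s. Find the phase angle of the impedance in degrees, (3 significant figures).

X_L = ωL = 345 Ω
X_C = 1/(ωC) = 760 Ω
Net reactance X = X_L − X_C = -415 Ω
Z = 860 − j415 Ω
|Z| = √(860² + 415²) = 955 Ω
∠Z = arctan(-415/860) = -25.8°

-25.8°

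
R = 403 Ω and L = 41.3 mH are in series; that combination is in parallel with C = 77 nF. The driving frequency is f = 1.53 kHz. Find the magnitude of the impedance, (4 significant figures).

738.0 Ω

ω = 2πf = 9613 rad/s
X_L = ωL = 397.0 Ω
X_C = 1/(ωC) = 1351 Ω
Branch 1 (R+jX_L): Z₁ = 403.0 + j397.0 Ω, |Z₁| = 565.7 Ω
Branch 2 (−jX_C): Z₂ = −j1351 Ω
Parallel: Z = Z₁Z₂/(Z₁+Z₂), |Z| = 738.0 Ω, ∠Z = 21.67°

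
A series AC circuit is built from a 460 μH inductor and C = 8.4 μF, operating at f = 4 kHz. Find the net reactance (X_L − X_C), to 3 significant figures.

6.82 Ω

ω = 2πf = 25130 rad/s
X_L = ωL = 11.6 Ω
X_C = 1/(ωC) = 4.74 Ω
X = 11.6 − 4.74 = 6.82 Ω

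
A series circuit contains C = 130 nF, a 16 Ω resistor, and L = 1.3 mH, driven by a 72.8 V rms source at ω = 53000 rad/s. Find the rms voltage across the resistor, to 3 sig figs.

15.0 V

X_L = ωL = 68.9 Ω
X_C = 1/(ωC) = 145 Ω
Net reactance X = X_L − X_C = -76.2 Ω
Z = 16.0 − j76.2 Ω
|Z| = √(16.0² + 76.2²) = 77.9 Ω
I = V/|Z| = 935 mA
V_R = I·|Z_R| = 0.935 × 16.0 = 15.0 V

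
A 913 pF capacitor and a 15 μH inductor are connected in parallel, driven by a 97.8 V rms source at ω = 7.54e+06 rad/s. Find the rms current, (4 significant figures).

191.5 mA

X_L = ωL = 113.1 Ω
X_C = 1/(ωC) = 145.3 Ω
Parallel: admittances add. Y = 1/(jωL) + jωC
Y = (0 − j0.001958) S
|Y| = 0.001958 S → |Z| = 1/|Y| = 510.8 Ω, ∠Z = −∠Y = 90.00°
I = V/|Z| = 97.8/510.8 = 191.5 mA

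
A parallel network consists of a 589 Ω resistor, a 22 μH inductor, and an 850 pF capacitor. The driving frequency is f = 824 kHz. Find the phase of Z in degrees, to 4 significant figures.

ω = 2πf = 5.177e+06 rad/s
X_L = ωL = 113.9 Ω
X_C = 1/(ωC) = 227.2 Ω
Parallel: admittances add. Y = 1/R + 1/(jωL) + jωC
Y = (0.001698 − j0.004379) S
|Y| = 0.004696 S → |Z| = 1/|Y| = 212.9 Ω, ∠Z = −∠Y = 68.81°

68.81°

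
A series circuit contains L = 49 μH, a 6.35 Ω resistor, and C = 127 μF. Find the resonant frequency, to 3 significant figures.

2.02 kHz

ω₀ = 1/√(LC) = 1/√(4.9e-05 × 0.000127) = 12680 rad/s
f₀ = ω₀/(2π) = 2.02 kHz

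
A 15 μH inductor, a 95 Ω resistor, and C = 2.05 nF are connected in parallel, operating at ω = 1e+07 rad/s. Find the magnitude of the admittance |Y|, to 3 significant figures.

17.4 mS

X_L = ωL = 150 Ω
X_C = 1/(ωC) = 48.8 Ω
Parallel: admittances add. Y = 1/R + 1/(jωL) + jωC
Y = (0.0105 + j0.0138) S
|Y| = 0.0174 S → |Z| = 1/|Y| = 57.5 Ω, ∠Z = −∠Y = -52.7°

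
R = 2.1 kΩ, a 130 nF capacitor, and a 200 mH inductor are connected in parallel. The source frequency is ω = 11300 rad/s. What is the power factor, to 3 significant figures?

0.421

X_L = ωL = 2260 Ω
X_C = 1/(ωC) = 681 Ω
Parallel: admittances add. Y = 1/R + 1/(jωL) + jωC
Y = (0.000476 + j0.00103) S
|Y| = 0.00113 S → |Z| = 1/|Y| = 884 Ω, ∠Z = −∠Y = -65.1°
cos φ = cos(-65.1°) = 0.421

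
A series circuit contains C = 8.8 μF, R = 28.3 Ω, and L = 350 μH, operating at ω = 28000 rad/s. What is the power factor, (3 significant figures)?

0.980

X_L = ωL = 9.80 Ω
X_C = 1/(ωC) = 4.06 Ω
Net reactance X = X_L − X_C = 5.74 Ω
Z = 28.3 + j5.74 Ω
|Z| = √(28.3² + 5.74²) = 28.9 Ω
∠Z = arctan(5.74/28.3) = 11.5°
cos φ = cos(11.5°) = 0.980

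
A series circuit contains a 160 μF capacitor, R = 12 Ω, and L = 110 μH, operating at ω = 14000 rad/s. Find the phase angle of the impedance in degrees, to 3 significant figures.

X_L = ωL = 1.54 Ω
X_C = 1/(ωC) = 0.446 Ω
Net reactance X = X_L − X_C = 1.09 Ω
Z = 12.0 + j1.09 Ω
|Z| = √(12.0² + 1.09²) = 12.0 Ω
∠Z = arctan(1.09/12.0) = 5.21°

5.21°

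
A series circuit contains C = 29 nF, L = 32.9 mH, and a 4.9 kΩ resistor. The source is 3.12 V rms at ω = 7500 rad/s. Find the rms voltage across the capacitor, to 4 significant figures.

2.189 V

X_L = ωL = 246.8 Ω
X_C = 1/(ωC) = 4598 Ω
Net reactance X = X_L − X_C = -4351 Ω
Z = 4900 − j4351 Ω
|Z| = √(4900² + 4351²) = 6553 Ω
I = V/|Z| = 476.1 μA
V_C = I·|Z_C| = 0.0004761 × 4598 = 2.189 V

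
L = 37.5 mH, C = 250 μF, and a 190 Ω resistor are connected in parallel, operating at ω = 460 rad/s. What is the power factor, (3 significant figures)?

X_L = ωL = 17.2 Ω
X_C = 1/(ωC) = 8.70 Ω
Parallel: admittances add. Y = 1/R + 1/(jωL) + jωC
Y = (0.00526 + j0.0570) S
|Y| = 0.0573 S → |Z| = 1/|Y| = 17.5 Ω, ∠Z = −∠Y = -84.7°
cos φ = cos(-84.7°) = 0.0919

0.0919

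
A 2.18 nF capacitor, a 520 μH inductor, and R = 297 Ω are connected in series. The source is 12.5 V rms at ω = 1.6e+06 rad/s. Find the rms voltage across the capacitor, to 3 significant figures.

X_L = ωL = 832 Ω
X_C = 1/(ωC) = 287 Ω
Net reactance X = X_L − X_C = 545 Ω
Z = 297 + j545 Ω
|Z| = √(297² + 545²) = 621 Ω
I = V/|Z| = 20.1 mA
V_C = I·|Z_C| = 0.0201 × 287 = 5.77 V

5.77 V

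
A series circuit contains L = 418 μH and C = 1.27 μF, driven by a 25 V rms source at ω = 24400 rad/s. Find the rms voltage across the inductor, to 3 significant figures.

11.6 V

X_L = ωL = 10.2 Ω
X_C = 1/(ωC) = 32.3 Ω
Net reactance X = X_L − X_C = -22.1 Ω
Z = − j22.1 Ω
|Z| = √(0² + 22.1²) = 22.1 Ω
I = V/|Z| = 1.13 A
V_L = I·|Z_L| = 1.13 × 10.2 = 11.6 V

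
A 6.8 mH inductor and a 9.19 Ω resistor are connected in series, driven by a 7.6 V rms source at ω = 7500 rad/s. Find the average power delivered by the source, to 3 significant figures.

198 mW

X_L = ωL = 51.0 Ω
Z = 9.19 + j51.0 Ω
|Z| = √(9.19² + 51.0²) = 51.8 Ω
∠Z = arctan(51.0/9.19) = 79.8°
I = V/|Z| = 147 mA
P = VI cos φ = 7.6 × 0.147 × cos(79.8°) = 198 mW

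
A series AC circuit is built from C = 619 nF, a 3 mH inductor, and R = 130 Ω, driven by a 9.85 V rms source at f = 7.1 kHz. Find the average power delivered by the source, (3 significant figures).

ω = 2πf = 44610 rad/s
X_L = ωL = 134 Ω
X_C = 1/(ωC) = 36.2 Ω
Net reactance X = X_L − X_C = 97.6 Ω
Z = 130 + j97.6 Ω
|Z| = √(130² + 97.6²) = 163 Ω
∠Z = arctan(97.6/130) = 36.9°
I = V/|Z| = 60.6 mA
P = VI cos φ = 9.85 × 0.0606 × cos(36.9°) = 477 mW

477 mW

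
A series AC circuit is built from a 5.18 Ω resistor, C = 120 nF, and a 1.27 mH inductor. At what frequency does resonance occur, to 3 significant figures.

12.9 kHz

ω₀ = 1/√(LC) = 1/√(0.00127 × 1.2e-07) = 81000 rad/s
f₀ = ω₀/(2π) = 12.9 kHz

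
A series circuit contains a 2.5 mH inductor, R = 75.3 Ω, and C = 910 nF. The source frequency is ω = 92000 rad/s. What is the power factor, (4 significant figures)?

X_L = ωL = 230.0 Ω
X_C = 1/(ωC) = 11.94 Ω
Net reactance X = X_L − X_C = 218.1 Ω
Z = 75.30 + j218.1 Ω
|Z| = √(75.30² + 218.1²) = 230.7 Ω
∠Z = arctan(218.1/75.30) = 70.95°
cos φ = cos(70.95°) = 0.3264

0.3264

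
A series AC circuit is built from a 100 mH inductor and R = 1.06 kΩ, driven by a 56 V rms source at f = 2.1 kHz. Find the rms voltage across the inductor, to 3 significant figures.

43.7 V

ω = 2πf = 13190 rad/s
X_L = ωL = 1320 Ω
Z = 1060 + j1320 Ω
|Z| = √(1060² + 1320²) = 1690 Ω
I = V/|Z| = 33.1 mA
V_L = I·|Z_L| = 0.0331 × 1320 = 43.7 V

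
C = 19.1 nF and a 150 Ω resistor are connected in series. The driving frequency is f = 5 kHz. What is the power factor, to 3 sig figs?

ω = 2πf = 31420 rad/s
X_C = 1/(ωC) = 1670 Ω
Z = 150 − j1670 Ω
|Z| = √(150² + 1670²) = 1670 Ω
∠Z = arctan(-1670/150) = -84.9°
cos φ = cos(-84.9°) = 0.0896

0.0896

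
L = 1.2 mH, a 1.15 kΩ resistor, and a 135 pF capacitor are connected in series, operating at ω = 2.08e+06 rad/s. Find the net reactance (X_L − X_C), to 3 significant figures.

X_L = ωL = 2500 Ω
X_C = 1/(ωC) = 3560 Ω
X = 2500 − 3560 = -1070 Ω

-1070 Ω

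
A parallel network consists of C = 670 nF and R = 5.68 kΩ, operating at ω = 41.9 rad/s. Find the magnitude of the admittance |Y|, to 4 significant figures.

178.3 μS

X_C = 1/(ωC) = 35620 Ω
Parallel: admittances add. Y = 1/R + jωC
Y = (0.0001761 + j2.807e-05) S
|Y| = 0.0001783 S → |Z| = 1/|Y| = 5609 Ω, ∠Z = −∠Y = -9.060°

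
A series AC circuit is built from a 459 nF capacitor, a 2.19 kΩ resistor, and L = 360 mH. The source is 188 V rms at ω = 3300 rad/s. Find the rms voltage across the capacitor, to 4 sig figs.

55.10 V

X_L = ωL = 1188 Ω
X_C = 1/(ωC) = 660.2 Ω
Net reactance X = X_L − X_C = 527.8 Ω
Z = 2190 + j527.8 Ω
|Z| = √(2190² + 527.8²) = 2253 Ω
I = V/|Z| = 83.46 mA
V_C = I·|Z_C| = 0.08346 × 660.2 = 55.10 V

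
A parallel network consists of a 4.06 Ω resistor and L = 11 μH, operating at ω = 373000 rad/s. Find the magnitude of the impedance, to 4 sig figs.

X_L = ωL = 4.103 Ω
Parallel: admittances add. Y = 1/R + 1/(jωL)
Y = (0.2463 − j0.2437) S
|Y| = 0.3465 S → |Z| = 1/|Y| = 2.886 Ω, ∠Z = −∠Y = 44.70°

2.886 Ω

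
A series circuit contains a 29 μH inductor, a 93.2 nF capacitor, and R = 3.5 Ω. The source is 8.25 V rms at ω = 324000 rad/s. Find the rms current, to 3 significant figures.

344 mA

X_L = ωL = 9.40 Ω
X_C = 1/(ωC) = 33.1 Ω
Net reactance X = X_L − X_C = -23.7 Ω
Z = 3.50 − j23.7 Ω
|Z| = √(3.50² + 23.7²) = 24.0 Ω
I = V/|Z| = 8.25/24.0 = 344 mA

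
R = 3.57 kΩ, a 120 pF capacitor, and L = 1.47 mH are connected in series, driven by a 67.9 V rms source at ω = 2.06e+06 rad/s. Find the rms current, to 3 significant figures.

18.3 mA

X_L = ωL = 3030 Ω
X_C = 1/(ωC) = 4050 Ω
Net reactance X = X_L − X_C = -1020 Ω
Z = 3570 − j1020 Ω
|Z| = √(3570² + 1020²) = 3710 Ω
I = V/|Z| = 67.9/3710 = 18.3 mA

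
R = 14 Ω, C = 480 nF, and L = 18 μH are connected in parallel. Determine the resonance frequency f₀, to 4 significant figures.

ω₀ = 1/√(LC) = 1/√(1.8e-05 × 4.8e-07) = 340200 rad/s
f₀ = ω₀/(2π) = 54.15 kHz

54.15 kHz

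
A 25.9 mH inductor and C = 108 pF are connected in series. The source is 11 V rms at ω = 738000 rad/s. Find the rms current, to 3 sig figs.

1.67 mA

X_L = ωL = 19100 Ω
X_C = 1/(ωC) = 12500 Ω
Net reactance X = X_L − X_C = 6570 Ω
Z = j6570 Ω
|Z| = √(0² + 6570²) = 6570 Ω
I = V/|Z| = 11/6570 = 1.67 mA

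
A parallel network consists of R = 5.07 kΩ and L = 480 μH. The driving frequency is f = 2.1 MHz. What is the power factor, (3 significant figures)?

ω = 2πf = 1.319e+07 rad/s
X_L = ωL = 6330 Ω
Parallel: admittances add. Y = 1/R + 1/(jωL)
Y = (0.000197 − j0.000158) S
|Y| = 0.000253 S → |Z| = 1/|Y| = 3960 Ω, ∠Z = −∠Y = 38.7°
cos φ = cos(38.7°) = 0.781

0.781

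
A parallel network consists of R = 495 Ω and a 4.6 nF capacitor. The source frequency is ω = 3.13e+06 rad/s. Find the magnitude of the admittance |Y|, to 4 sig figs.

14.54 mS

X_C = 1/(ωC) = 69.45 Ω
Parallel: admittances add. Y = 1/R + jωC
Y = (0.002020 + j0.01440) S
|Y| = 0.01454 S → |Z| = 1/|Y| = 68.78 Ω, ∠Z = −∠Y = -82.01°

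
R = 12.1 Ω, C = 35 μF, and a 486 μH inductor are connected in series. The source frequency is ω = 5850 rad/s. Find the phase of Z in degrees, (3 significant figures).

-9.57°

X_L = ωL = 2.84 Ω
X_C = 1/(ωC) = 4.88 Ω
Net reactance X = X_L − X_C = -2.04 Ω
Z = 12.1 − j2.04 Ω
|Z| = √(12.1² + 2.04²) = 12.3 Ω
∠Z = arctan(-2.04/12.1) = -9.57°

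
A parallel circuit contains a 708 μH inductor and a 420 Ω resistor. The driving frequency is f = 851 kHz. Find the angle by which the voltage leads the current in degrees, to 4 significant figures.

6.331°

ω = 2πf = 5.347e+06 rad/s
X_L = ωL = 3786 Ω
Parallel: admittances add. Y = 1/R + 1/(jωL)
Y = (0.002381 − j0.0002642) S
|Y| = 0.002396 S → |Z| = 1/|Y| = 417.4 Ω, ∠Z = −∠Y = 6.331°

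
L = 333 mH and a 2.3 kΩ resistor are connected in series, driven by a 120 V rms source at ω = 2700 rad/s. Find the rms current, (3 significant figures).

48.6 mA

X_L = ωL = 899 Ω
Z = 2300 + j899 Ω
|Z| = √(2300² + 899²) = 2470 Ω
I = V/|Z| = 120/2470 = 48.6 mA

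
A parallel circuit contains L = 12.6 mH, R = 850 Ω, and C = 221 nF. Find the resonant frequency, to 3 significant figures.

ω₀ = 1/√(LC) = 1/√(0.0126 × 2.21e-07) = 18950 rad/s
f₀ = ω₀/(2π) = 3.02 kHz

3.02 kHz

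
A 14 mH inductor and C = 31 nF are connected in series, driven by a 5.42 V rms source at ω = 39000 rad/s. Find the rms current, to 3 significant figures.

19.3 mA

X_L = ωL = 546 Ω
X_C = 1/(ωC) = 827 Ω
Net reactance X = X_L − X_C = -281 Ω
Z = − j281 Ω
|Z| = √(0² + 281²) = 281 Ω
I = V/|Z| = 5.42/281 = 19.3 mA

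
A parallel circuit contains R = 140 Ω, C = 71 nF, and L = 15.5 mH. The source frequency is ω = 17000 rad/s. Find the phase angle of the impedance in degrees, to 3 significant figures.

19.9°

X_L = ωL = 264 Ω
X_C = 1/(ωC) = 829 Ω
Parallel: admittances add. Y = 1/R + 1/(jωL) + jωC
Y = (0.00714 − j0.00259) S
|Y| = 0.00760 S → |Z| = 1/|Y| = 132 Ω, ∠Z = −∠Y = 19.9°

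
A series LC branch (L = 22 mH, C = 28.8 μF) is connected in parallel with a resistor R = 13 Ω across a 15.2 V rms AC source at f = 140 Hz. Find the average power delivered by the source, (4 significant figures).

17.77 W

ω = 2πf = 879.6 rad/s
X_L = ωL = 19.35 Ω
X_C = 1/(ωC) = 39.47 Ω
Branch 1: Z₁ = R = 13.00 Ω
Branch 2 (series LC): Z₂ = j(X_L − X_C) = −j20.12 Ω
Parallel: Z = Z₁Z₂/(Z₁+Z₂), |Z| = 10.92 Ω, ∠Z = -32.87°
I = V/|Z| = 1.392 A
P = VI cos φ = 15.2 × 1.392 × cos(-32.87°) = 17.77 W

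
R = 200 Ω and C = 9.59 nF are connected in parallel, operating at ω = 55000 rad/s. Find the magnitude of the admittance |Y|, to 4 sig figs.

X_C = 1/(ωC) = 1896 Ω
Parallel: admittances add. Y = 1/R + jωC
Y = (0.005000 + j0.0005275) S
|Y| = 0.005028 S → |Z| = 1/|Y| = 198.9 Ω, ∠Z = −∠Y = -6.022°

5.028 mS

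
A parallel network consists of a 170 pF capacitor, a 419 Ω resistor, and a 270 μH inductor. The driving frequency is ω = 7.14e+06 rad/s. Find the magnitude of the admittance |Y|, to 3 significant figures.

X_L = ωL = 1930 Ω
X_C = 1/(ωC) = 824 Ω
Parallel: admittances add. Y = 1/R + 1/(jωL) + jωC
Y = (0.00239 + j0.000695) S
|Y| = 0.00249 S → |Z| = 1/|Y| = 402 Ω, ∠Z = −∠Y = -16.2°

2.49 mS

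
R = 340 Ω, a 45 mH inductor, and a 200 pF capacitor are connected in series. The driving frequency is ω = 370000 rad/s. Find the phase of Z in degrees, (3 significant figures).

X_L = ωL = 16600 Ω
X_C = 1/(ωC) = 13500 Ω
Net reactance X = X_L − X_C = 3140 Ω
Z = 340 + j3140 Ω
|Z| = √(340² + 3140²) = 3150 Ω
∠Z = arctan(3140/340) = 83.8°

83.8°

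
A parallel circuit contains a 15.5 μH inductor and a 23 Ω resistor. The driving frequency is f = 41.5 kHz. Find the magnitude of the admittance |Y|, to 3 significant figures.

ω = 2πf = 260800 rad/s
X_L = ωL = 4.04 Ω
Parallel: admittances add. Y = 1/R + 1/(jωL)
Y = (0.0435 − j0.247) S
|Y| = 0.251 S → |Z| = 1/|Y| = 3.98 Ω, ∠Z = −∠Y = 80.0°

251 mS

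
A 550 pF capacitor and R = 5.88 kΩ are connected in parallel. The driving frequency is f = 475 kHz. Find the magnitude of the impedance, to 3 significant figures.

606 Ω

ω = 2πf = 2.985e+06 rad/s
X_C = 1/(ωC) = 609 Ω
Parallel: admittances add. Y = 1/R + jωC
Y = (0.000170 + j0.00164) S
|Y| = 0.00165 S → |Z| = 1/|Y| = 606 Ω, ∠Z = −∠Y = -84.1°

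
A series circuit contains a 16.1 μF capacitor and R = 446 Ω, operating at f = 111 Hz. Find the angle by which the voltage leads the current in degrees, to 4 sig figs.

ω = 2πf = 697.4 rad/s
X_C = 1/(ωC) = 89.06 Ω
Z = 446.0 − j89.06 Ω
|Z| = √(446.0² + 89.06²) = 454.8 Ω
∠Z = arctan(-89.06/446.0) = -11.29°

-11.29°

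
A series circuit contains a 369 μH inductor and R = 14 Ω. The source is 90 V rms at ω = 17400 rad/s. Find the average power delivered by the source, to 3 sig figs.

478 W

X_L = ωL = 6.42 Ω
Z = 14.0 + j6.42 Ω
|Z| = √(14.0² + 6.42²) = 15.4 Ω
∠Z = arctan(6.42/14.0) = 24.6°
I = V/|Z| = 5.84 A
P = VI cos φ = 90 × 5.84 × cos(24.6°) = 478 W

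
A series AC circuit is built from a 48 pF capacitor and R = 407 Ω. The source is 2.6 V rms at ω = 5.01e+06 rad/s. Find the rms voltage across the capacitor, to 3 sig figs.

X_C = 1/(ωC) = 4160 Ω
Z = 407 − j4160 Ω
|Z| = √(407² + 4160²) = 4180 Ω
I = V/|Z| = 622 μA
V_C = I·|Z_C| = 0.000622 × 4160 = 2.59 V

2.59 V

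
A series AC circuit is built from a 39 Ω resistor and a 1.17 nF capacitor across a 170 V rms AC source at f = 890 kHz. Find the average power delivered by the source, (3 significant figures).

45.3 W

ω = 2πf = 5.592e+06 rad/s
X_C = 1/(ωC) = 153 Ω
Z = 39.0 − j153 Ω
|Z| = √(39.0² + 153²) = 158 Ω
∠Z = arctan(-153/39.0) = -75.7°
I = V/|Z| = 1.08 A
P = VI cos φ = 170 × 1.08 × cos(-75.7°) = 45.3 W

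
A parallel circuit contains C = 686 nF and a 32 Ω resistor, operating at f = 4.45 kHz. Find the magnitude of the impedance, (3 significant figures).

27.3 Ω

ω = 2πf = 27960 rad/s
X_C = 1/(ωC) = 52.1 Ω
Parallel: admittances add. Y = 1/R + jωC
Y = (0.0312 + j0.0192) S
|Y| = 0.0367 S → |Z| = 1/|Y| = 27.3 Ω, ∠Z = −∠Y = -31.5°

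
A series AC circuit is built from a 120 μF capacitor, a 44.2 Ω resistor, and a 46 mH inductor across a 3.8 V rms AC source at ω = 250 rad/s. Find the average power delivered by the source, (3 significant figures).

263 mW

X_L = ωL = 11.5 Ω
X_C = 1/(ωC) = 33.3 Ω
Net reactance X = X_L − X_C = -21.8 Ω
Z = 44.2 − j21.8 Ω
|Z| = √(44.2² + 21.8²) = 49.3 Ω
∠Z = arctan(-21.8/44.2) = -26.3°
I = V/|Z| = 77.1 mA
P = VI cos φ = 3.8 × 0.0771 × cos(-26.3°) = 263 mW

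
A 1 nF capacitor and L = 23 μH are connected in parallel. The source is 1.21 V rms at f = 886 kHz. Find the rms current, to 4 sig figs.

ω = 2πf = 5.567e+06 rad/s
X_L = ωL = 128.0 Ω
X_C = 1/(ωC) = 179.6 Ω
Parallel: admittances add. Y = 1/(jωL) + jωC
Y = (0 − j0.002243) S
|Y| = 0.002243 S → |Z| = 1/|Y| = 445.8 Ω, ∠Z = −∠Y = 90.00°
I = V/|Z| = 1.21/445.8 = 2.714 mA

2.714 mA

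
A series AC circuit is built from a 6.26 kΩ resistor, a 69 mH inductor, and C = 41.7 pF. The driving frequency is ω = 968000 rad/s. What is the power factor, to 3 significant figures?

X_L = ωL = 66800 Ω
X_C = 1/(ωC) = 24800 Ω
Net reactance X = X_L − X_C = 42000 Ω
Z = 6260 + j42000 Ω
|Z| = √(6260² + 42000²) = 42500 Ω
∠Z = arctan(42000/6260) = 81.5°
cos φ = cos(81.5°) = 0.147

0.147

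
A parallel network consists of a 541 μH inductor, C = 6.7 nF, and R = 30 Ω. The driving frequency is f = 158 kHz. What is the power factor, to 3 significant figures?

0.990

ω = 2πf = 992700 rad/s
X_L = ωL = 537 Ω
X_C = 1/(ωC) = 150 Ω
Parallel: admittances add. Y = 1/R + 1/(jωL) + jωC
Y = (0.0333 + j0.00479) S
|Y| = 0.0337 S → |Z| = 1/|Y| = 29.7 Ω, ∠Z = −∠Y = -8.18°
cos φ = cos(-8.18°) = 0.990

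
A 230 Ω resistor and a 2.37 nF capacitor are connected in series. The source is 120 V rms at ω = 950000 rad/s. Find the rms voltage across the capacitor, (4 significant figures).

X_C = 1/(ωC) = 444.1 Ω
Z = 230.0 − j444.1 Ω
|Z| = √(230.0² + 444.1²) = 500.2 Ω
I = V/|Z| = 239.9 mA
V_C = I·|Z_C| = 0.2399 × 444.1 = 106.6 V

106.6 V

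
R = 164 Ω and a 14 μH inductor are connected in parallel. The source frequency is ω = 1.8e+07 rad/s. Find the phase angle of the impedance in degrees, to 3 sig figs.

X_L = ωL = 252 Ω
Parallel: admittances add. Y = 1/R + 1/(jωL)
Y = (0.00610 − j0.00397) S
|Y| = 0.00728 S → |Z| = 1/|Y| = 137 Ω, ∠Z = −∠Y = 33.1°

33.1°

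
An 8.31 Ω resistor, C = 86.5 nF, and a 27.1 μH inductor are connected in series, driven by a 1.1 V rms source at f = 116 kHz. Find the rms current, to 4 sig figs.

119.9 mA

ω = 2πf = 728800 rad/s
X_L = ωL = 19.75 Ω
X_C = 1/(ωC) = 15.86 Ω
Net reactance X = X_L − X_C = 3.890 Ω
Z = 8.310 + j3.890 Ω
|Z| = √(8.310² + 3.890²) = 9.176 Ω
I = V/|Z| = 1.1/9.176 = 119.9 mA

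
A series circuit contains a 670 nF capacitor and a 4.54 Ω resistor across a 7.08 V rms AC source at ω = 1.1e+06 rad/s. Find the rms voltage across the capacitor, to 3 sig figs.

2.03 V

X_C = 1/(ωC) = 1.36 Ω
Z = 4.54 − j1.36 Ω
|Z| = √(4.54² + 1.36²) = 4.74 Ω
I = V/|Z| = 1.49 A
V_C = I·|Z_C| = 1.49 × 1.36 = 2.03 V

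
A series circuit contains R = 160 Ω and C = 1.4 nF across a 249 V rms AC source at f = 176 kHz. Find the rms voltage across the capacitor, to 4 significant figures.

ω = 2πf = 1.106e+06 rad/s
X_C = 1/(ωC) = 645.9 Ω
Z = 160.0 − j645.9 Ω
|Z| = √(160.0² + 645.9²) = 665.4 Ω
I = V/|Z| = 374.2 mA
V_C = I·|Z_C| = 0.3742 × 645.9 = 241.7 V

241.7 V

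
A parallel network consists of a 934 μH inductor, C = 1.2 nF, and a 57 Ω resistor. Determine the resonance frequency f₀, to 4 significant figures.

ω₀ = 1/√(LC) = 1/√(0.000934 × 1.2e-09) = 944600 rad/s
f₀ = ω₀/(2π) = 150.3 kHz

150.3 kHz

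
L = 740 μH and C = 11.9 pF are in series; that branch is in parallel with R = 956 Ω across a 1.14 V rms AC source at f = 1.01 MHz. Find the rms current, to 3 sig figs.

ω = 2πf = 6.346e+06 rad/s
X_L = ωL = 4700 Ω
X_C = 1/(ωC) = 13200 Ω
Branch 1: Z₁ = R = 956 Ω
Branch 2 (series LC): Z₂ = j(X_L − X_C) = −j8550 Ω
Parallel: Z = Z₁Z₂/(Z₁+Z₂), |Z| = 950 Ω, ∠Z = -6.38°
I = V/|Z| = 1.14/950 = 1.20 mA

1.20 mA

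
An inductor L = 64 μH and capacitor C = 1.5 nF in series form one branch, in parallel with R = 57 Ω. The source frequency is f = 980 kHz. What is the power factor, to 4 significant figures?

ω = 2πf = 6.158e+06 rad/s
X_L = ωL = 394.1 Ω
X_C = 1/(ωC) = 108.3 Ω
Branch 1: Z₁ = R = 57.00 Ω
Branch 2 (series LC): Z₂ = j(X_L − X_C) = j285.8 Ω
Parallel: Z = Z₁Z₂/(Z₁+Z₂), |Z| = 55.90 Ω, ∠Z = 11.28°
cos φ = cos(11.28°) = 0.9807

0.9807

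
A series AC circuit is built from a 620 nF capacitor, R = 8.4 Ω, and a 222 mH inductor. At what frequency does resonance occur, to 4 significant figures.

429.0 Hz

ω₀ = 1/√(LC) = 1/√(0.222 × 6.2e-07) = 2695 rad/s
f₀ = ω₀/(2π) = 429.0 Hz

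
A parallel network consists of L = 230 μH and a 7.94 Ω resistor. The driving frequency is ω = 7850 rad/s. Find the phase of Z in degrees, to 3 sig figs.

77.2°

X_L = ωL = 1.81 Ω
Parallel: admittances add. Y = 1/R + 1/(jωL)
Y = (0.126 − j0.554) S
|Y| = 0.568 S → |Z| = 1/|Y| = 1.76 Ω, ∠Z = −∠Y = 77.2°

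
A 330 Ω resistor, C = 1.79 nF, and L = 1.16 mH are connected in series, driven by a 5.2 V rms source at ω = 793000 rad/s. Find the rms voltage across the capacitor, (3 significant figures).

9.30 V

X_L = ωL = 920 Ω
X_C = 1/(ωC) = 704 Ω
Net reactance X = X_L − X_C = 215 Ω
Z = 330 + j215 Ω
|Z| = √(330² + 215²) = 394 Ω
I = V/|Z| = 13.2 mA
V_C = I·|Z_C| = 0.0132 × 704 = 9.30 V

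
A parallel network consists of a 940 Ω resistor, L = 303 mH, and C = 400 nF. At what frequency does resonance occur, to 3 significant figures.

457 Hz

ω₀ = 1/√(LC) = 1/√(0.303 × 4e-07) = 2872 rad/s
f₀ = ω₀/(2π) = 457 Hz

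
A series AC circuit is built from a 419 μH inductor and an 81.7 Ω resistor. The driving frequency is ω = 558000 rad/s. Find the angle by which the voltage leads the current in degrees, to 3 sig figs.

X_L = ωL = 234 Ω
Z = 81.7 + j234 Ω
|Z| = √(81.7² + 234²) = 248 Ω
∠Z = arctan(234/81.7) = 70.7°

70.7°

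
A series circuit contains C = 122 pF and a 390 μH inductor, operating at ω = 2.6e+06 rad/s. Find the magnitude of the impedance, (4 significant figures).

2139 Ω

X_L = ωL = 1014 Ω
X_C = 1/(ωC) = 3153 Ω
Net reactance X = X_L − X_C = -2139 Ω
Z = − j2139 Ω
|Z| = √(0² + 2139²) = 2139 Ω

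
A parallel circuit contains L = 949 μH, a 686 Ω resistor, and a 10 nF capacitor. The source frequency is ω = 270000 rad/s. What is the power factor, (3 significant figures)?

0.771

X_L = ωL = 256 Ω
X_C = 1/(ωC) = 370 Ω
Parallel: admittances add. Y = 1/R + 1/(jωL) + jωC
Y = (0.00146 − j0.00120) S
|Y| = 0.00189 S → |Z| = 1/|Y| = 529 Ω, ∠Z = −∠Y = 39.5°
cos φ = cos(39.5°) = 0.771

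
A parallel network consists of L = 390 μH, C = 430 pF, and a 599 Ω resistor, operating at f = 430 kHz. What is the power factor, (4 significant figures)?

ω = 2πf = 2.702e+06 rad/s
X_L = ωL = 1054 Ω
X_C = 1/(ωC) = 860.8 Ω
Parallel: admittances add. Y = 1/R + 1/(jωL) + jωC
Y = (0.001669 + j0.0002127) S
|Y| = 0.001683 S → |Z| = 1/|Y| = 594.2 Ω, ∠Z = −∠Y = -7.261°
cos φ = cos(-7.261°) = 0.9920

0.9920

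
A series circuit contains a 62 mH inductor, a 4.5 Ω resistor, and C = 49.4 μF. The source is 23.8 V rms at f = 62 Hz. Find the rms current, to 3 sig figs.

845 mA

ω = 2πf = 389.6 rad/s
X_L = ωL = 24.2 Ω
X_C = 1/(ωC) = 52.0 Ω
Net reactance X = X_L − X_C = -27.8 Ω
Z = 4.50 − j27.8 Ω
|Z| = √(4.50² + 27.8²) = 28.2 Ω
I = V/|Z| = 23.8/28.2 = 845 mA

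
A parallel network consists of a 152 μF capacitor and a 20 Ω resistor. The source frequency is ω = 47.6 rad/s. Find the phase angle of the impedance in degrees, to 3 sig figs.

X_C = 1/(ωC) = 138 Ω
Parallel: admittances add. Y = 1/R + jωC
Y = (0.0500 + j0.00724) S
|Y| = 0.0505 S → |Z| = 1/|Y| = 19.8 Ω, ∠Z = −∠Y = -8.23°

-8.23°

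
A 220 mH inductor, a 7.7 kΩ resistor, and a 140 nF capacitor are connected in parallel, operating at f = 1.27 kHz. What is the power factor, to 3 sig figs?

ω = 2πf = 7980 rad/s
X_L = ωL = 1760 Ω
X_C = 1/(ωC) = 895 Ω
Parallel: admittances add. Y = 1/R + 1/(jωL) + jωC
Y = (0.000130 + j0.000548) S
|Y| = 0.000563 S → |Z| = 1/|Y| = 1780 Ω, ∠Z = −∠Y = -76.7°
cos φ = cos(-76.7°) = 0.231

0.231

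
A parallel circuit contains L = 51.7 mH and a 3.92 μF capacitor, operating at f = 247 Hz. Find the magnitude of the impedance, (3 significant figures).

157 Ω

ω = 2πf = 1552 rad/s
X_L = ωL = 80.2 Ω
X_C = 1/(ωC) = 164 Ω
Parallel: admittances add. Y = 1/(jωL) + jωC
Y = (0 − j0.00638) S
|Y| = 0.00638 S → |Z| = 1/|Y| = 157 Ω, ∠Z = −∠Y = 90.0°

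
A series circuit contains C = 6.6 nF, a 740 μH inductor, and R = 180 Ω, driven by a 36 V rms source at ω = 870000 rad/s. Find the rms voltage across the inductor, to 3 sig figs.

46.1 V

X_L = ωL = 644 Ω
X_C = 1/(ωC) = 174 Ω
Net reactance X = X_L − X_C = 470 Ω
Z = 180 + j470 Ω
|Z| = √(180² + 470²) = 503 Ω
I = V/|Z| = 71.6 mA
V_L = I·|Z_L| = 0.0716 × 644 = 46.1 V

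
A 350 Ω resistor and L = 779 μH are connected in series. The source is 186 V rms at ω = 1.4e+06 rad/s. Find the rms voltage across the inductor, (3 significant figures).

X_L = ωL = 1090 Ω
Z = 350 + j1090 Ω
|Z| = √(350² + 1090²) = 1150 Ω
I = V/|Z| = 162 mA
V_L = I·|Z_L| = 0.162 × 1090 = 177 V

177 V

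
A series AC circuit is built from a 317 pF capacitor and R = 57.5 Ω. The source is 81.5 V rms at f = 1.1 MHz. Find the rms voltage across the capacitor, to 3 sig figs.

80.9 V

ω = 2πf = 6.912e+06 rad/s
X_C = 1/(ωC) = 456 Ω
Z = 57.5 − j456 Ω
|Z| = √(57.5² + 456²) = 460 Ω
I = V/|Z| = 177 mA
V_C = I·|Z_C| = 0.177 × 456 = 80.9 V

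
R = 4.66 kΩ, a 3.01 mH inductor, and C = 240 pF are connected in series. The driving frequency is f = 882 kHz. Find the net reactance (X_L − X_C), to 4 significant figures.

ω = 2πf = 5.542e+06 rad/s
X_L = ωL = 16680 Ω
X_C = 1/(ωC) = 751.9 Ω
X = 16680 − 751.9 = 15930 Ω

15930 Ω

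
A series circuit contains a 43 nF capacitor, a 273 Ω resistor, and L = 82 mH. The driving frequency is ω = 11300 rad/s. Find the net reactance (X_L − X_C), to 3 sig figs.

-1130 Ω

X_L = ωL = 927 Ω
X_C = 1/(ωC) = 2060 Ω
X = 927 − 2060 = -1130 Ω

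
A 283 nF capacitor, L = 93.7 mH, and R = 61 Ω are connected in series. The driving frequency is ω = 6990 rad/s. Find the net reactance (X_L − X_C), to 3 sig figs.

149 Ω

X_L = ωL = 655 Ω
X_C = 1/(ωC) = 506 Ω
X = 655 − 506 = 149 Ω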